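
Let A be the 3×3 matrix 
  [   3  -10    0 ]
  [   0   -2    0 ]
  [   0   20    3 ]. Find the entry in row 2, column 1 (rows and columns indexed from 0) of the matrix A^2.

Characteristic polynomial: t^3 - 4t^2 - 3t + 18 = (t - 3)^2(t + 2), so the eigenvalues are -2, 3, 3.
t=3: eigenvector (1, 0, -2).
t=3: eigenvector (0, 0, 1).
t=-2: eigenvector (2, 1, -4).
P = [[1, 0, 2], [0, 0, 1], [-2, 1, -4]], D = diag(3, 3, -2), P⁻¹ = [[1, -2, 0], [2, 0, 1], [0, 1, 0]].
A² = P·diag(9, 9, 4)·P⁻¹ = [[9, -10, 0], [0, 4, 0], [0, 20, 9]].
The requested entry is 20.

20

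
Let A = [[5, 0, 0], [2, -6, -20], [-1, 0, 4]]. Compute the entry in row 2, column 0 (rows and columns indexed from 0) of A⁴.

Characteristic polynomial: μ^3 - 3μ^2 - 34μ + 120 = (μ - 5)(μ - 4)(μ + 6), so the eigenvalues are -6, 4, 5.
μ=5: eigenvector (1, 2, -1).
μ=4: eigenvector (0, -2, 1).
μ=-6: eigenvector (0, 1, 0).
P = [[1, 0, 0], [2, -2, 1], [-1, 1, 0]], D = diag(5, 4, -6), P⁻¹ = [[1, 0, 0], [1, 0, 1], [0, 1, 2]].
A⁴ = P·diag(625, 256, 1296)·P⁻¹ = [[625, 0, 0], [738, 1296, 2080], [-369, 0, 256]].
The requested entry is -369.

-369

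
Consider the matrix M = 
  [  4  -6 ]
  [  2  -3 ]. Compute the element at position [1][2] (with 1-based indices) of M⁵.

-6

Characteristic polynomial: r^2 - r = r(r - 1), so the eigenvalues are 0, 1.
r=0: eigenvector (-3, -2).
r=1: eigenvector (2, 1).
P = [[-3, 2], [-2, 1]], D = diag(0, 1), P⁻¹ = [[1, -2], [2, -3]].
M⁵ = P·diag(0, 1)·P⁻¹ = [[4, -6], [2, -3]].
The requested entry is -6.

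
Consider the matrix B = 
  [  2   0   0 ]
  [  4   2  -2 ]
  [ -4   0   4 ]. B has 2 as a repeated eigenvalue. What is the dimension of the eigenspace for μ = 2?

B − 2I = [[0, 0, 0], [4, 0, -2], [-4, 0, 2]].
This matrix has rank 1, so its null space has dimension 3 − 1 = 2.

2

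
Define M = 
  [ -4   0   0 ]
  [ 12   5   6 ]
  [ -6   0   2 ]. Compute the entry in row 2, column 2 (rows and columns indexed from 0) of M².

4

Characteristic polynomial: r^3 - 3r^2 - 18r + 40 = (r - 5)(r - 2)(r + 4), so the eigenvalues are -4, 2, 5.
r=-4: eigenvector (1, -2, 1).
r=5: eigenvector (0, 1, 0).
r=2: eigenvector (0, -2, 1).
P = [[1, 0, 0], [-2, 1, -2], [1, 0, 1]], D = diag(-4, 5, 2), P⁻¹ = [[1, 0, 0], [0, 1, 2], [-1, 0, 1]].
M² = P·diag(16, 25, 4)·P⁻¹ = [[16, 0, 0], [-24, 25, 42], [12, 0, 4]].
The requested entry is 4.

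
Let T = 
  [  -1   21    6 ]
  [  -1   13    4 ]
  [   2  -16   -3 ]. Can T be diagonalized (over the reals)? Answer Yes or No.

No

Characteristic polynomial: p(r) = r^3 - 9r^2 + 24r - 20 = (r - 5)(r - 2)^2.
r = 2 has algebraic multiplicity 2; rank(T − 2I) = 2, so geometric multiplicity = 1.
Geometric multiplicity < algebraic multiplicity, so T is not diagonalizable.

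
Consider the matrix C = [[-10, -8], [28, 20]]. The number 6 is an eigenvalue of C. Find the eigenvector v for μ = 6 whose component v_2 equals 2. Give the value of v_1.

C − 6I = [[-16, -8], [28, 14]].
Solving (C − 6I)v = 0 gives the eigenspace spanned by (-1, 2).
With v_2 = 2, v = (-1, 2), so v_1 = -1.

-1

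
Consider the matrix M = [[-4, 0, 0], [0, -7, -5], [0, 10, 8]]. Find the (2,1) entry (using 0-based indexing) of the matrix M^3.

Characteristic polynomial: r^3 + 3r^2 - 10r - 24 = (r - 3)(r + 2)(r + 4), so the eigenvalues are -4, -2, 3.
r=-2: eigenvector (0, 1, -1).
r=3: eigenvector (0, 1, -2).
r=-4: eigenvector (1, 0, 0).
P = [[0, 0, 1], [1, 1, 0], [-1, -2, 0]], D = diag(-2, 3, -4), P⁻¹ = [[0, 2, 1], [0, -1, -1], [1, 0, 0]].
M³ = P·diag(-8, 27, -64)·P⁻¹ = [[-64, 0, 0], [0, -43, -35], [0, 70, 62]].
The requested entry is 70.

70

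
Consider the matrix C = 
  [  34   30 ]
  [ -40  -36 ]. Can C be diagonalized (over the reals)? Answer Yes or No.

Characteristic polynomial: p(λ) = λ^2 + 2λ - 24 = (λ - 4)(λ + 6).
All 2 eigenvalues are distinct, so C is diagonalizable.

Yes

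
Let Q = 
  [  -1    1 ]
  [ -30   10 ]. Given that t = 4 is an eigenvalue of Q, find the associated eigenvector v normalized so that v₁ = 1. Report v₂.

5

Q − 4I = [[-5, 1], [-30, 6]].
Solving (Q − 4I)v = 0 gives the eigenspace spanned by (1, 5).
With v₁ = 1, v = (1, 5), so v₂ = 5.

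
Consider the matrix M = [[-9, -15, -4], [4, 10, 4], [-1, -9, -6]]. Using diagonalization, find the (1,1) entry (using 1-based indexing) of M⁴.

Characteristic polynomial: t^3 + 5t^2 - 4t - 20 = (t - 2)(t + 2)(t + 5), so the eigenvalues are -5, -2, 2.
t=-2: eigenvector (1, -1, 2).
t=2: eigenvector (-1, 1, -1).
t=-5: eigenvector (1, 0, -1).
P = [[1, -1, 1], [-1, 1, 0], [2, -1, -1]], D = diag(-2, 2, -5), P⁻¹ = [[1, 2, 1], [1, 3, 1], [1, 1, 0]].
M⁴ = P·diag(16, 16, 625)·P⁻¹ = [[625, 609, 0], [0, 16, 0], [-609, -609, 16]].
The requested entry is 625.

625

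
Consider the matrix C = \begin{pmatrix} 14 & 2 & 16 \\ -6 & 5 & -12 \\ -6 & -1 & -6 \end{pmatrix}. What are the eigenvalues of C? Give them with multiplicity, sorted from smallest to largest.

2, 5, 6

Characteristic polynomial: p(μ) = μ^3 - 13μ^2 + 52μ - 60 = (μ - 6)(μ - 5)(μ - 2).
Roots (with multiplicity): 2, 5, 6.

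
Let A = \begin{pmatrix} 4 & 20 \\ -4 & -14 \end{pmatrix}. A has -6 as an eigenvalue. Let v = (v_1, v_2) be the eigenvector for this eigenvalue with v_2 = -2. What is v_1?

A + 6I = [[10, 20], [-4, -8]].
Solving (A + 6I)v = 0 gives the eigenspace spanned by (4, -2).
With v_2 = -2, v = (4, -2), so v_1 = 4.

4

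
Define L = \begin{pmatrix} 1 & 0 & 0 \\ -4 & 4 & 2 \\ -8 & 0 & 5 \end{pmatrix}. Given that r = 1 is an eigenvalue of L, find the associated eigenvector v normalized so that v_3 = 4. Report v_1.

2

L − 1I = [[0, 0, 0], [-4, 3, 2], [-8, 0, 4]].
Solving (L − 1I)v = 0 gives the eigenspace spanned by (2, 0, 4).
With v_3 = 4, v = (2, 0, 4), so v_1 = 2.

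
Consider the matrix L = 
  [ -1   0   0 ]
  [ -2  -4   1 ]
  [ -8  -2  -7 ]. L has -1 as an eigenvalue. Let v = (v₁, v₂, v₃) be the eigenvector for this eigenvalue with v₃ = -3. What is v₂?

-3

L + 1I = [[0, 0, 0], [-2, -3, 1], [-8, -2, -6]].
Solving (L + 1I)v = 0 gives the eigenspace spanned by (3, -3, -3).
With v₃ = -3, v = (3, -3, -3), so v₂ = -3.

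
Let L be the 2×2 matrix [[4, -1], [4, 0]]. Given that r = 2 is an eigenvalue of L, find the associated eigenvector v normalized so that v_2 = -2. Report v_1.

-1

L − 2I = [[2, -1], [4, -2]].
Solving (L − 2I)v = 0 gives the eigenspace spanned by (-1, -2).
With v_2 = -2, v = (-1, -2), so v_1 = -1.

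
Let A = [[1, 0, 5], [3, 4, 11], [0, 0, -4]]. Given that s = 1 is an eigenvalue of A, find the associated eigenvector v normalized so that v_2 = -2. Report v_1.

2

A − 1I = [[0, 0, 5], [3, 3, 11], [0, 0, -5]].
Solving (A − 1I)v = 0 gives the eigenspace spanned by (2, -2, 0).
With v_2 = -2, v = (2, -2, 0), so v_1 = 2.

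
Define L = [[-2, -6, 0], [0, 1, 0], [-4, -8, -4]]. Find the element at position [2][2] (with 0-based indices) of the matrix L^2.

Characteristic polynomial: λ^3 + 5λ^2 + 2λ - 8 = (λ - 1)(λ + 2)(λ + 4), so the eigenvalues are -4, -2, 1.
λ=-2: eigenvector (1, 0, -2).
λ=1: eigenvector (-2, 1, 0).
λ=-4: eigenvector (0, 0, 1).
P = [[1, -2, 0], [0, 1, 0], [-2, 0, 1]], D = diag(-2, 1, -4), P⁻¹ = [[1, 2, 0], [0, 1, 0], [2, 4, 1]].
L² = P·diag(4, 1, 16)·P⁻¹ = [[4, 6, 0], [0, 1, 0], [24, 48, 16]].
The requested entry is 16.

16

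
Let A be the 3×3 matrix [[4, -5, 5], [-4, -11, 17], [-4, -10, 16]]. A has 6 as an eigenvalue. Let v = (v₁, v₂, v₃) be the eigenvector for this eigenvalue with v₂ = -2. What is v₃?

-2

A − 6I = [[-2, -5, 5], [-4, -17, 17], [-4, -10, 10]].
Solving (A − 6I)v = 0 gives the eigenspace spanned by (0, -2, -2).
With v₂ = -2, v = (0, -2, -2), so v₃ = -2.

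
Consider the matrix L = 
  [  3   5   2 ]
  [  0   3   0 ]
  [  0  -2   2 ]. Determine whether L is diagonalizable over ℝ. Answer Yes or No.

No

Characteristic polynomial: p(r) = r^3 - 8r^2 + 21r - 18 = (r - 3)^2(r - 2).
r = 3 has algebraic multiplicity 2; rank(L − 3I) = 2, so geometric multiplicity = 1.
Geometric multiplicity < algebraic multiplicity, so L is not diagonalizable.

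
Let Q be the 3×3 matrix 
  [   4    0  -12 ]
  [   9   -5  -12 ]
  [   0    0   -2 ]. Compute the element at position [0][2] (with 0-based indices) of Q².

Characteristic polynomial: λ^3 + 3λ^2 - 18λ - 40 = (λ - 4)(λ + 2)(λ + 5), so the eigenvalues are -5, -2, 4.
λ=-2: eigenvector (2, 2, 1).
λ=-5: eigenvector (0, -1, 0).
λ=4: eigenvector (-1, -1, 0).
P = [[2, 0, -1], [2, -1, -1], [1, 0, 0]], D = diag(-2, -5, 4), P⁻¹ = [[0, 0, 1], [1, -1, 0], [-1, 0, 2]].
Q² = P·diag(4, 25, 16)·P⁻¹ = [[16, 0, -24], [-9, 25, -24], [0, 0, 4]].
The requested entry is -24.

-24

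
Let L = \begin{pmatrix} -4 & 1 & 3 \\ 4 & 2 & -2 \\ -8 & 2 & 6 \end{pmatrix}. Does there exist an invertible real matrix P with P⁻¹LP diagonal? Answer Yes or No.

No

Characteristic polynomial: p(λ) = λ^3 - 4λ^2 + 4λ = λ(λ - 2)^2.
λ = 2 has algebraic multiplicity 2; rank(L − 2I) = 2, so geometric multiplicity = 1.
Geometric multiplicity < algebraic multiplicity, so L is not diagonalizable.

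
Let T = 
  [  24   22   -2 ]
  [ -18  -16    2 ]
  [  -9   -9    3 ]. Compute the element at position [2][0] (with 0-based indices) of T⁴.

Characteristic polynomial: r^3 - 11r^2 + 36r - 36 = (r - 6)(r - 3)(r - 2), so the eigenvalues are 2, 3, 6.
r=6: eigenvector (7, -6, -3).
r=2: eigenvector (-1, 1, 0).
r=3: eigenvector (-2, 2, 1).
P = [[7, -1, -2], [-6, 1, 2], [-3, 0, 1]], D = diag(6, 2, 3), P⁻¹ = [[1, 1, 0], [0, 1, -2], [3, 3, 1]].
T⁴ = P·diag(1296, 16, 81)·P⁻¹ = [[8586, 8570, -130], [-7290, -7274, 130], [-3645, -3645, 81]].
The requested entry is -3645.

-3645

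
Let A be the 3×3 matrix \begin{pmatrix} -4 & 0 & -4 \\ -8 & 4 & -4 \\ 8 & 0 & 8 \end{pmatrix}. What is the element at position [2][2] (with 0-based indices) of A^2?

Characteristic polynomial: μ^3 - 8μ^2 + 16μ = μ(μ - 4)^2, so the eigenvalues are 0, 4, 4.
μ=4: eigenvector (1, 1, -2).
μ=4: eigenvector (1, 0, -2).
μ=0: eigenvector (1, 1, -1).
P = [[1, 1, 1], [1, 0, 1], [-2, -2, -1]], D = diag(4, 4, 0), P⁻¹ = [[-2, 1, -1], [1, -1, 0], [2, 0, 1]].
A² = P·diag(16, 16, 0)·P⁻¹ = [[-16, 0, -16], [-32, 16, -16], [32, 0, 32]].
The requested entry is 32.

32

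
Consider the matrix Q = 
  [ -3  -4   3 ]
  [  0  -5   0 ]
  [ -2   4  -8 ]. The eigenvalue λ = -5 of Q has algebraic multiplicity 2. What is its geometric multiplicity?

Q + 5I = [[2, -4, 3], [0, 0, 0], [-2, 4, -3]].
This matrix has rank 1, so its null space has dimension 3 − 1 = 2.

2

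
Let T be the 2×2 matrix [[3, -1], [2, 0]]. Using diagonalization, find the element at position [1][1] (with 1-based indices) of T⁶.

127

Characteristic polynomial: r^2 - 3r + 2 = (r - 2)(r - 1), so the eigenvalues are 1, 2.
r=2: eigenvector (-1, -1).
r=1: eigenvector (1, 2).
P = [[-1, 1], [-1, 2]], D = diag(2, 1), P⁻¹ = [[-2, 1], [-1, 1]].
T⁶ = P·diag(64, 1)·P⁻¹ = [[127, -63], [126, -62]].
The requested entry is 127.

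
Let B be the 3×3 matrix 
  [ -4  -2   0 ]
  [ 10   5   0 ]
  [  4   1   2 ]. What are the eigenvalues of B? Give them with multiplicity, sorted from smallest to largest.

0, 1, 2

Characteristic polynomial: p(r) = r^3 - 3r^2 + 2r = r(r - 2)(r - 1).
Roots (with multiplicity): 0, 1, 2.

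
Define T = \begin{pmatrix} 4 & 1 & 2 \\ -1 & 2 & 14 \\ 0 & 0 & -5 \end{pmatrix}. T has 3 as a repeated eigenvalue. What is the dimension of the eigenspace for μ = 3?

T − 3I = [[1, 1, 2], [-1, -1, 14], [0, 0, -8]].
This matrix has rank 2, so its null space has dimension 3 − 2 = 1.

1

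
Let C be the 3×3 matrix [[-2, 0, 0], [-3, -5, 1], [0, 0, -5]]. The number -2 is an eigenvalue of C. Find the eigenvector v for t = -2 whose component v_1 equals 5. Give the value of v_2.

C + 2I = [[0, 0, 0], [-3, -3, 1], [0, 0, -3]].
Solving (C + 2I)v = 0 gives the eigenspace spanned by (5, -5, 0).
With v_1 = 5, v = (5, -5, 0), so v_2 = -5.

-5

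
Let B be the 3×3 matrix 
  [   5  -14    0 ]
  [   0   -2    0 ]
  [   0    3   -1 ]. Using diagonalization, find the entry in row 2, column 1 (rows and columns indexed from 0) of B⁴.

Characteristic polynomial: s^3 - 2s^2 - 13s - 10 = (s - 5)(s + 1)(s + 2), so the eigenvalues are -2, -1, 5.
s=5: eigenvector (1, 0, 0).
s=-2: eigenvector (2, 1, -3).
s=-1: eigenvector (0, 0, 1).
P = [[1, 2, 0], [0, 1, 0], [0, -3, 1]], D = diag(5, -2, -1), P⁻¹ = [[1, -2, 0], [0, 1, 0], [0, 3, 1]].
B⁴ = P·diag(625, 16, 1)·P⁻¹ = [[625, -1218, 0], [0, 16, 0], [0, -45, 1]].
The requested entry is -45.

-45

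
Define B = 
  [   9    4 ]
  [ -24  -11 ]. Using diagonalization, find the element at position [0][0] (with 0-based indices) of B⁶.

Characteristic polynomial: λ^2 + 2λ - 3 = (λ - 1)(λ + 3), so the eigenvalues are -3, 1.
λ=1: eigenvector (1, -2).
λ=-3: eigenvector (-1, 3).
P = [[1, -1], [-2, 3]], D = diag(1, -3), P⁻¹ = [[3, 1], [2, 1]].
B⁶ = P·diag(1, 729)·P⁻¹ = [[-1455, -728], [4368, 2185]].
The requested entry is -1455.

-1455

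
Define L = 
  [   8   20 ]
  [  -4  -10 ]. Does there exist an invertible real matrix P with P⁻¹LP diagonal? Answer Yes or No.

Characteristic polynomial: p(μ) = μ^2 + 2μ = μ(μ + 2).
All 2 eigenvalues are distinct, so L is diagonalizable.

Yes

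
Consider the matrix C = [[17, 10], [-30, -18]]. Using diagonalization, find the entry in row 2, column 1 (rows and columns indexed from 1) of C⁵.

Characteristic polynomial: s^2 + s - 6 = (s - 2)(s + 3), so the eigenvalues are -3, 2.
s=2: eigenvector (2, -3).
s=-3: eigenvector (1, -2).
P = [[2, 1], [-3, -2]], D = diag(2, -3), P⁻¹ = [[2, 1], [-3, -2]].
C⁵ = P·diag(32, -243)·P⁻¹ = [[857, 550], [-1650, -1068]].
The requested entry is -1650.

-1650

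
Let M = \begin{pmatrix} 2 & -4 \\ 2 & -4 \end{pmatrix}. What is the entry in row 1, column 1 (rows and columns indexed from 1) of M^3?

8

Characteristic polynomial: λ^2 + 2λ = λ(λ + 2), so the eigenvalues are -2, 0.
λ=0: eigenvector (-2, -1).
λ=-2: eigenvector (1, 1).
P = [[-2, 1], [-1, 1]], D = diag(0, -2), P⁻¹ = [[-1, 1], [-1, 2]].
M³ = P·diag(0, -8)·P⁻¹ = [[8, -16], [8, -16]].
The requested entry is 8.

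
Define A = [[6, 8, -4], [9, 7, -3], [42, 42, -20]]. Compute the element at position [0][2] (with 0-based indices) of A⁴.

1280

Characteristic polynomial: s^3 + 7s^2 + 4s - 12 = (s - 1)(s + 2)(s + 6), so the eigenvalues are -6, -2, 1.
s=-2: eigenvector (1, -1, 0).
s=1: eigenvector (0, 1, 2).
s=-6: eigenvector (1, 0, 3).
P = [[1, 0, 1], [-1, 1, 0], [0, 2, 3]], D = diag(-2, 1, -6), P⁻¹ = [[3, 2, -1], [3, 3, -1], [-2, -2, 1]].
A⁴ = P·diag(16, 1, 1296)·P⁻¹ = [[-2544, -2560, 1280], [-45, -29, 15], [-7770, -7770, 3886]].
The requested entry is 1280.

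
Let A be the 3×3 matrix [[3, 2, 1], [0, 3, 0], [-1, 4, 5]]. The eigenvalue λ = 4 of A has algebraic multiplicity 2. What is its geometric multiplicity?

A − 4I = [[-1, 2, 1], [0, -1, 0], [-1, 4, 1]].
This matrix has rank 2, so its null space has dimension 3 − 2 = 1.

1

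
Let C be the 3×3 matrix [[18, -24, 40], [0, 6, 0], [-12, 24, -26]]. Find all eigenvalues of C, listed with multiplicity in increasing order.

Characteristic polynomial: p(t) = t^3 + 2t^2 - 36t - 72 = (t - 6)(t + 2)(t + 6).
Roots (with multiplicity): -6, -2, 6.

-6, -2, 6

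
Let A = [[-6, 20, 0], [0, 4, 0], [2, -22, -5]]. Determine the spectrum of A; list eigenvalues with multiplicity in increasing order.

-6, -5, 4

Characteristic polynomial: p(μ) = μ^3 + 7μ^2 - 14μ - 120 = (μ - 4)(μ + 5)(μ + 6).
Roots (with multiplicity): -6, -5, 4.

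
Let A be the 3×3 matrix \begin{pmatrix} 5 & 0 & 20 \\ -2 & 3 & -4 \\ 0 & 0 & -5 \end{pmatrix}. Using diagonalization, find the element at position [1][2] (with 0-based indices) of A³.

Characteristic polynomial: s^3 - 3s^2 - 25s + 75 = (s - 5)(s - 3)(s + 5), so the eigenvalues are -5, 3, 5.
s=5: eigenvector (1, -1, 0).
s=3: eigenvector (0, 1, 0).
s=-5: eigenvector (-2, 0, 1).
P = [[1, 0, -2], [-1, 1, 0], [0, 0, 1]], D = diag(5, 3, -5), P⁻¹ = [[1, 0, 2], [1, 1, 2], [0, 0, 1]].
A³ = P·diag(125, 27, -125)·P⁻¹ = [[125, 0, 500], [-98, 27, -196], [0, 0, -125]].
The requested entry is -196.

-196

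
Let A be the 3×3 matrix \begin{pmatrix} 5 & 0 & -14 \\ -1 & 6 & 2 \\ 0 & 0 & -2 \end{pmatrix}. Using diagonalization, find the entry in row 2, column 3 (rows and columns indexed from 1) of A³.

Characteristic polynomial: t^3 - 9t^2 + 8t + 60 = (t - 6)(t - 5)(t + 2), so the eigenvalues are -2, 5, 6.
t=6: eigenvector (0, 1, 0).
t=5: eigenvector (1, 1, 0).
t=-2: eigenvector (2, 0, 1).
P = [[0, 1, 2], [1, 1, 0], [0, 0, 1]], D = diag(6, 5, -2), P⁻¹ = [[-1, 1, 2], [1, 0, -2], [0, 0, 1]].
A³ = P·diag(216, 125, -8)·P⁻¹ = [[125, 0, -266], [-91, 216, 182], [0, 0, -8]].
The requested entry is 182.

182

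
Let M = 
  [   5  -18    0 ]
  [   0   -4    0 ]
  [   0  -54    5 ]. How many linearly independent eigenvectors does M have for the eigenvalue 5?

2

M − 5I = [[0, -18, 0], [0, -9, 0], [0, -54, 0]].
This matrix has rank 1, so its null space has dimension 3 − 1 = 2.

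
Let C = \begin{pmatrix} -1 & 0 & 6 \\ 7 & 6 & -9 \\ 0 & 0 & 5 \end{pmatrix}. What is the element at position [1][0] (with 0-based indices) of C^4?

Characteristic polynomial: r^3 - 10r^2 + 19r + 30 = (r - 6)(r - 5)(r + 1), so the eigenvalues are -1, 5, 6.
r=-1: eigenvector (1, -1, 0).
r=5: eigenvector (1, 2, 1).
r=6: eigenvector (0, 1, 0).
P = [[1, 1, 0], [-1, 2, 1], [0, 1, 0]], D = diag(-1, 5, 6), P⁻¹ = [[1, 0, -1], [0, 0, 1], [1, 1, -3]].
C⁴ = P·diag(1, 625, 1296)·P⁻¹ = [[1, 0, 624], [1295, 1296, -2637], [0, 0, 625]].
The requested entry is 1295.

1295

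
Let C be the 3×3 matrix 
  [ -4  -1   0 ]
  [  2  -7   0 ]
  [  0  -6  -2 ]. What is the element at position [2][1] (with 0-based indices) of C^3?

Characteristic polynomial: s^3 + 13s^2 + 52s + 60 = (s + 2)(s + 5)(s + 6), so the eigenvalues are -6, -5, -2.
s=-6: eigenvector (1, 2, 3).
s=-5: eigenvector (-1, -1, -2).
s=-2: eigenvector (0, 0, 1).
P = [[1, -1, 0], [2, -1, 0], [3, -2, 1]], D = diag(-6, -5, -2), P⁻¹ = [[-1, 1, 0], [-2, 1, 0], [-1, -1, 1]].
C³ = P·diag(-216, -125, -8)·P⁻¹ = [[-34, -91, 0], [182, -307, 0], [156, -390, -8]].
The requested entry is -390.

-390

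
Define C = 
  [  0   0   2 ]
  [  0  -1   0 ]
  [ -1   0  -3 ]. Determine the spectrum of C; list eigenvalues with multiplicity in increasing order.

-2, -1, -1

Characteristic polynomial: p(s) = s^3 + 4s^2 + 5s + 2 = (s + 1)^2(s + 2).
Roots (with multiplicity): -2, -1, -1.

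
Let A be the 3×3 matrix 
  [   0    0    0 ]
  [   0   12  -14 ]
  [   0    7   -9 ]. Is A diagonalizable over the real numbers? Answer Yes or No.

Yes

Characteristic polynomial: p(t) = t^3 - 3t^2 - 10t = t(t - 5)(t + 2).
All 3 eigenvalues are distinct, so A is diagonalizable.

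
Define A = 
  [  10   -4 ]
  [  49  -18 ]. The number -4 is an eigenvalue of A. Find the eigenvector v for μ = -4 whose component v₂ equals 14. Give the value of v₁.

A + 4I = [[14, -4], [49, -14]].
Solving (A + 4I)v = 0 gives the eigenspace spanned by (4, 14).
With v₂ = 14, v = (4, 14), so v₁ = 4.

4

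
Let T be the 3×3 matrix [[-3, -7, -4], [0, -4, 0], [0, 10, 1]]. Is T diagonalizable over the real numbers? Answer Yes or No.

Characteristic polynomial: p(s) = s^3 + 6s^2 + 5s - 12 = (s - 1)(s + 3)(s + 4).
All 3 eigenvalues are distinct, so T is diagonalizable.

Yes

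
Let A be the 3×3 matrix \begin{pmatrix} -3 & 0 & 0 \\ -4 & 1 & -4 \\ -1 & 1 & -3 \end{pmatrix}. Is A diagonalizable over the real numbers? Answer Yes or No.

Characteristic polynomial: p(λ) = λ^3 + 5λ^2 + 7λ + 3 = (λ + 1)^2(λ + 3).
λ = -1 has algebraic multiplicity 2; rank(A + 1I) = 2, so geometric multiplicity = 1.
Geometric multiplicity < algebraic multiplicity, so A is not diagonalizable.

No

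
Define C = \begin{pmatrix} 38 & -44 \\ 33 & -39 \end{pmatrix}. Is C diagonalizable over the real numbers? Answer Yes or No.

Yes

Characteristic polynomial: p(r) = r^2 + r - 30 = (r - 5)(r + 6).
All 2 eigenvalues are distinct, so C is diagonalizable.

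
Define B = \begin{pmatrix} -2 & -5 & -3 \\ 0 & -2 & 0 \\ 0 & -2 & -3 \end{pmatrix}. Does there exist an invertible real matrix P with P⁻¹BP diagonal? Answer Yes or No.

No

Characteristic polynomial: p(μ) = μ^3 + 7μ^2 + 16μ + 12 = (μ + 2)^2(μ + 3).
μ = -2 has algebraic multiplicity 2; rank(B + 2I) = 2, so geometric multiplicity = 1.
Geometric multiplicity < algebraic multiplicity, so B is not diagonalizable.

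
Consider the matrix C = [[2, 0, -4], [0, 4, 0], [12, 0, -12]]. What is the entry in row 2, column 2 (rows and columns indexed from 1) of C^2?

Characteristic polynomial: λ^3 + 6λ^2 - 16λ - 96 = (λ - 4)(λ + 4)(λ + 6), so the eigenvalues are -6, -4, 4.
λ=4: eigenvector (0, 1, 0).
λ=-6: eigenvector (1, 0, 2).
λ=-4: eigenvector (-2, 0, -3).
P = [[0, 1, -2], [1, 0, 0], [0, 2, -3]], D = diag(4, -6, -4), P⁻¹ = [[0, 1, 0], [-3, 0, 2], [-2, 0, 1]].
C² = P·diag(16, 36, 16)·P⁻¹ = [[-44, 0, 40], [0, 16, 0], [-120, 0, 96]].
The requested entry is 16.

16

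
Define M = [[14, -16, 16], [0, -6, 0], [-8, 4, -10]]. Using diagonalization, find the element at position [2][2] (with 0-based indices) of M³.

-232

Characteristic polynomial: λ^3 + 2λ^2 - 36λ - 72 = (λ - 6)(λ + 2)(λ + 6), so the eigenvalues are -6, -2, 6.
λ=-6: eigenvector (0, 1, 1).
λ=-2: eigenvector (1, 0, -1).
λ=6: eigenvector (2, 0, -1).
P = [[0, 1, 2], [1, 0, 0], [1, -1, -1]], D = diag(-6, -2, 6), P⁻¹ = [[0, 1, 0], [-1, 2, -2], [1, -1, 1]].
M³ = P·diag(-216, -8, 216)·P⁻¹ = [[440, -448, 448], [0, -216, 0], [-224, 16, -232]].
The requested entry is -232.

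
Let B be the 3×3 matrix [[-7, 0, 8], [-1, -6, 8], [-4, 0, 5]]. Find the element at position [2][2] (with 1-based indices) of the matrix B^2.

Characteristic polynomial: s^3 + 8s^2 + 9s - 18 = (s - 1)(s + 3)(s + 6), so the eigenvalues are -6, -3, 1.
s=1: eigenvector (1, 1, 1).
s=-6: eigenvector (0, 1, 0).
s=-3: eigenvector (-2, -2, -1).
P = [[1, 0, -2], [1, 1, -2], [1, 0, -1]], D = diag(1, -6, -3), P⁻¹ = [[-1, 0, 2], [-1, 1, 0], [-1, 0, 1]].
B² = P·diag(1, 36, 9)·P⁻¹ = [[17, 0, -16], [-19, 36, -16], [8, 0, -7]].
The requested entry is 36.

36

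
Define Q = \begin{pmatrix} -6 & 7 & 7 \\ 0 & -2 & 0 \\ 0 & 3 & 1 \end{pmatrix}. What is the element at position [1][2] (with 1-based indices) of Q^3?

Characteristic polynomial: r^3 + 7r^2 + 4r - 12 = (r - 1)(r + 2)(r + 6), so the eigenvalues are -6, -2, 1.
r=-6: eigenvector (1, 0, 0).
r=-2: eigenvector (0, 1, -1).
r=1: eigenvector (1, 0, 1).
P = [[1, 0, 1], [0, 1, 0], [0, -1, 1]], D = diag(-6, -2, 1), P⁻¹ = [[1, -1, -1], [0, 1, 0], [0, 1, 1]].
Q³ = P·diag(-216, -8, 1)·P⁻¹ = [[-216, 217, 217], [0, -8, 0], [0, 9, 1]].
The requested entry is 217.

217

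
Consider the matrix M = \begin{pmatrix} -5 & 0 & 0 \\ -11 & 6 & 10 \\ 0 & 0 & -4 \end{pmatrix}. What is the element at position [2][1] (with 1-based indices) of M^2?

-11

Characteristic polynomial: s^3 + 3s^2 - 34s - 120 = (s - 6)(s + 4)(s + 5), so the eigenvalues are -5, -4, 6.
s=-5: eigenvector (1, 1, 0).
s=6: eigenvector (0, 1, 0).
s=-4: eigenvector (0, -1, 1).
P = [[1, 0, 0], [1, 1, -1], [0, 0, 1]], D = diag(-5, 6, -4), P⁻¹ = [[1, 0, 0], [-1, 1, 1], [0, 0, 1]].
M² = P·diag(25, 36, 16)·P⁻¹ = [[25, 0, 0], [-11, 36, 20], [0, 0, 16]].
The requested entry is -11.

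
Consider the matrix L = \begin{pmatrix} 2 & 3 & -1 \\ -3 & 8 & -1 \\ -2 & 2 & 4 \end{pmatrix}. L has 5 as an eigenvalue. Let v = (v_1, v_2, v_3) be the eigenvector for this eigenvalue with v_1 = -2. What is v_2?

L − 5I = [[-3, 3, -1], [-3, 3, -1], [-2, 2, -1]].
Solving (L − 5I)v = 0 gives the eigenspace spanned by (-2, -2, 0).
With v_1 = -2, v = (-2, -2, 0), so v_2 = -2.

-2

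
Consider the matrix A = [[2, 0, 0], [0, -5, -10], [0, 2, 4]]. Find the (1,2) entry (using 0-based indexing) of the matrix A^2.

Characteristic polynomial: μ^3 - μ^2 - 2μ = μ(μ - 2)(μ + 1), so the eigenvalues are -1, 0, 2.
μ=2: eigenvector (1, 0, 0).
μ=-1: eigenvector (0, 5, -2).
μ=0: eigenvector (0, -2, 1).
P = [[1, 0, 0], [0, 5, -2], [0, -2, 1]], D = diag(2, -1, 0), P⁻¹ = [[1, 0, 0], [0, 1, 2], [0, 2, 5]].
A² = P·diag(4, 1, 0)·P⁻¹ = [[4, 0, 0], [0, 5, 10], [0, -2, -4]].
The requested entry is 10.

10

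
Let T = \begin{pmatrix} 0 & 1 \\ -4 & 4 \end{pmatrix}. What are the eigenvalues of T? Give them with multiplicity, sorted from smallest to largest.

Characteristic polynomial: p(r) = r^2 - 4r + 4 = (r - 2)^2.
Roots (with multiplicity): 2, 2.

2, 2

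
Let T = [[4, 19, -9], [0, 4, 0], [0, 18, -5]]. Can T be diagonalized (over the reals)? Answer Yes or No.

No

Characteristic polynomial: p(λ) = λ^3 - 3λ^2 - 24λ + 80 = (λ - 4)^2(λ + 5).
λ = 4 has algebraic multiplicity 2; rank(T − 4I) = 2, so geometric multiplicity = 1.
Geometric multiplicity < algebraic multiplicity, so T is not diagonalizable.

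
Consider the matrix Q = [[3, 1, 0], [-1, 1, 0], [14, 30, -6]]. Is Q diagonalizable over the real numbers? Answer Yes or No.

Characteristic polynomial: p(μ) = μ^3 + 2μ^2 - 20μ + 24 = (μ - 2)^2(μ + 6).
μ = 2 has algebraic multiplicity 2; rank(Q − 2I) = 2, so geometric multiplicity = 1.
Geometric multiplicity < algebraic multiplicity, so Q is not diagonalizable.

No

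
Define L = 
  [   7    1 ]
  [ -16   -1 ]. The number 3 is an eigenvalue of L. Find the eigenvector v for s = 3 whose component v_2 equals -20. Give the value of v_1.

5

L − 3I = [[4, 1], [-16, -4]].
Solving (L − 3I)v = 0 gives the eigenspace spanned by (5, -20).
With v_2 = -20, v = (5, -20), so v_1 = 5.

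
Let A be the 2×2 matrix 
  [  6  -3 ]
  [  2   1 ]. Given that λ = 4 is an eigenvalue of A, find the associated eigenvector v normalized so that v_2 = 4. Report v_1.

A − 4I = [[2, -3], [2, -3]].
Solving (A − 4I)v = 0 gives the eigenspace spanned by (6, 4).
With v_2 = 4, v = (6, 4), so v_1 = 6.

6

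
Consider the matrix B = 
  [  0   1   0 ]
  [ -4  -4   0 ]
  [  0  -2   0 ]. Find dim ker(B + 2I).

1

B + 2I = [[2, 1, 0], [-4, -2, 0], [0, -2, 2]].
This matrix has rank 2, so its null space has dimension 3 − 2 = 1.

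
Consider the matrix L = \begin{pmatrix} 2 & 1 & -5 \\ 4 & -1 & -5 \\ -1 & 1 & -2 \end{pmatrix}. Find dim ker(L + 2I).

1

L + 2I = [[4, 1, -5], [4, 1, -5], [-1, 1, 0]].
This matrix has rank 2, so its null space has dimension 3 − 2 = 1.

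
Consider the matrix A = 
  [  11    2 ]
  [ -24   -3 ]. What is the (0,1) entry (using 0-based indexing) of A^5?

2882

Characteristic polynomial: r^2 - 8r + 15 = (r - 5)(r - 3), so the eigenvalues are 3, 5.
r=5: eigenvector (1, -3).
r=3: eigenvector (-1, 4).
P = [[1, -1], [-3, 4]], D = diag(5, 3), P⁻¹ = [[4, 1], [3, 1]].
A⁵ = P·diag(3125, 243)·P⁻¹ = [[11771, 2882], [-34584, -8403]].
The requested entry is 2882.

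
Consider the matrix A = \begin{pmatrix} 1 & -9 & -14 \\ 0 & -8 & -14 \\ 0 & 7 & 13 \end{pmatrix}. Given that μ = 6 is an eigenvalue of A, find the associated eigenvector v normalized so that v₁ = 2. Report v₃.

A − 6I = [[-5, -9, -14], [0, -14, -14], [0, 7, 7]].
Solving (A − 6I)v = 0 gives the eigenspace spanned by (2, 2, -2).
With v₁ = 2, v = (2, 2, -2), so v₃ = -2.

-2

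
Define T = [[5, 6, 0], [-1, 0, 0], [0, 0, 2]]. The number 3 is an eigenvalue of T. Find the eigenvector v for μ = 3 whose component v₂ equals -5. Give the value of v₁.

T − 3I = [[2, 6, 0], [-1, -3, 0], [0, 0, -1]].
Solving (T − 3I)v = 0 gives the eigenspace spanned by (15, -5, 0).
With v₂ = -5, v = (15, -5, 0), so v₁ = 15.

15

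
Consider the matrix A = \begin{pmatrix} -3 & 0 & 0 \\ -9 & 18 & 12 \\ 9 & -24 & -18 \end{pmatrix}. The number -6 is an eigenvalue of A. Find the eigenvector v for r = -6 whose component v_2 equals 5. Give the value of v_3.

A + 6I = [[3, 0, 0], [-9, 24, 12], [9, -24, -12]].
Solving (A + 6I)v = 0 gives the eigenspace spanned by (0, 5, -10).
With v_2 = 5, v = (0, 5, -10), so v_3 = -10.

-10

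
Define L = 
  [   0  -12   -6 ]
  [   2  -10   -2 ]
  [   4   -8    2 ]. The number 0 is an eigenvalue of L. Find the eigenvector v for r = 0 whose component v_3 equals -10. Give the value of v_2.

5

L = [[0, -12, -6], [2, -10, -2], [4, -8, 2]].
Solving (L)v = 0 gives the eigenspace spanned by (15, 5, -10).
With v_3 = -10, v = (15, 5, -10), so v_2 = 5.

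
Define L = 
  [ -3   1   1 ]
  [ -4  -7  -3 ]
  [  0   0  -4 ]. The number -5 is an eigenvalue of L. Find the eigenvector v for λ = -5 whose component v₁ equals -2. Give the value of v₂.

L + 5I = [[2, 1, 1], [-4, -2, -3], [0, 0, 1]].
Solving (L + 5I)v = 0 gives the eigenspace spanned by (-2, 4, 0).
With v₁ = -2, v = (-2, 4, 0), so v₂ = 4.

4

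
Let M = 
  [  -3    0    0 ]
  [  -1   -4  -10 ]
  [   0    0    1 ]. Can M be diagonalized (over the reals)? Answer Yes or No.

Characteristic polynomial: p(s) = s^3 + 6s^2 + 5s - 12 = (s - 1)(s + 3)(s + 4).
All 3 eigenvalues are distinct, so M is diagonalizable.

Yes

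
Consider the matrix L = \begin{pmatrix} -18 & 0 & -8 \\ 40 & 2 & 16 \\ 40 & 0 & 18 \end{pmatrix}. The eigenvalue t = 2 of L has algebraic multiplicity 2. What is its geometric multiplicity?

2

L − 2I = [[-20, 0, -8], [40, 0, 16], [40, 0, 16]].
This matrix has rank 1, so its null space has dimension 3 − 1 = 2.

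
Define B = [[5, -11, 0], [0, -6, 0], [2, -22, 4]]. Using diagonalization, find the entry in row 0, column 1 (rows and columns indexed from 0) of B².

11

Characteristic polynomial: t^3 - 3t^2 - 34t + 120 = (t - 5)(t - 4)(t + 6), so the eigenvalues are -6, 4, 5.
t=5: eigenvector (1, 0, 2).
t=-6: eigenvector (1, 1, 2).
t=4: eigenvector (0, 0, 1).
P = [[1, 1, 0], [0, 1, 0], [2, 2, 1]], D = diag(5, -6, 4), P⁻¹ = [[1, -1, 0], [0, 1, 0], [-2, 0, 1]].
B² = P·diag(25, 36, 16)·P⁻¹ = [[25, 11, 0], [0, 36, 0], [18, 22, 16]].
The requested entry is 11.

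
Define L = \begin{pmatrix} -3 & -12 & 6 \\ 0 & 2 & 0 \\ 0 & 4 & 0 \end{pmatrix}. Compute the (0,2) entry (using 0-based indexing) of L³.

Characteristic polynomial: λ^3 + λ^2 - 6λ = λ(λ - 2)(λ + 3), so the eigenvalues are -3, 0, 2.
λ=-3: eigenvector (1, 0, 0).
λ=0: eigenvector (2, 0, 1).
λ=2: eigenvector (0, 1, 2).
P = [[1, 2, 0], [0, 0, 1], [0, 1, 2]], D = diag(-3, 0, 2), P⁻¹ = [[1, 4, -2], [0, -2, 1], [0, 1, 0]].
L³ = P·diag(-27, 0, 8)·P⁻¹ = [[-27, -108, 54], [0, 8, 0], [0, 16, 0]].
The requested entry is 54.

54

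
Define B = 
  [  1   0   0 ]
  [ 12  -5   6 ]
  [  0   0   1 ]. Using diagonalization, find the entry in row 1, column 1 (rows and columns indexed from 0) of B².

25

Characteristic polynomial: r^3 + 3r^2 - 9r + 5 = (r - 1)^2(r + 5), so the eigenvalues are -5, 1, 1.
r=1: eigenvector (1, 2, 0).
r=-5: eigenvector (0, 1, 0).
r=1: eigenvector (2, 5, 1).
P = [[1, 0, 2], [2, 1, 5], [0, 0, 1]], D = diag(1, -5, 1), P⁻¹ = [[1, 0, -2], [-2, 1, -1], [0, 0, 1]].
B² = P·diag(1, 25, 1)·P⁻¹ = [[1, 0, 0], [-48, 25, -24], [0, 0, 1]].
The requested entry is 25.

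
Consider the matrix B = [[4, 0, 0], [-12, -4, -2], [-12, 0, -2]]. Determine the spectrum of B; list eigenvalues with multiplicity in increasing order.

Characteristic polynomial: p(r) = r^3 + 2r^2 - 16r - 32 = (r - 4)(r + 2)(r + 4).
Roots (with multiplicity): -4, -2, 4.

-4, -2, 4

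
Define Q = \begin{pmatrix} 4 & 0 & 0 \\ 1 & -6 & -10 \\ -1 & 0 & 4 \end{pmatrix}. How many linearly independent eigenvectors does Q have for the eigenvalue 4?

1

Q − 4I = [[0, 0, 0], [1, -10, -10], [-1, 0, 0]].
This matrix has rank 2, so its null space has dimension 3 − 2 = 1.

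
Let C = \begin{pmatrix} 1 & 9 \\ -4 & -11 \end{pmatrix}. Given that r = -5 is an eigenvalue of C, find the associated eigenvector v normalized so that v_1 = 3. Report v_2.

-2

C + 5I = [[6, 9], [-4, -6]].
Solving (C + 5I)v = 0 gives the eigenspace spanned by (3, -2).
With v_1 = 3, v = (3, -2), so v_2 = -2.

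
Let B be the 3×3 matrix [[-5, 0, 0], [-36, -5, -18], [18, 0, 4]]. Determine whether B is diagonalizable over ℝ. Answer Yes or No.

Yes

Characteristic polynomial: p(r) = r^3 + 6r^2 - 15r - 100 = (r - 4)(r + 5)^2.
r = -5 has algebraic multiplicity 2; rank(B + 5I) = 1, so geometric multiplicity = 2.
Every eigenvalue has geometric = algebraic multiplicity, so B is diagonalizable.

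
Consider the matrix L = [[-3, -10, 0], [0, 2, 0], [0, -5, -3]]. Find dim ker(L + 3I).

2

L + 3I = [[0, -10, 0], [0, 5, 0], [0, -5, 0]].
This matrix has rank 1, so its null space has dimension 3 − 1 = 2.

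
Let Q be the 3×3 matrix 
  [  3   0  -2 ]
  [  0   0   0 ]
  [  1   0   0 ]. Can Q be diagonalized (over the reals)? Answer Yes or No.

Characteristic polynomial: p(μ) = μ^3 - 3μ^2 + 2μ = μ(μ - 2)(μ - 1).
All 3 eigenvalues are distinct, so Q is diagonalizable.

Yes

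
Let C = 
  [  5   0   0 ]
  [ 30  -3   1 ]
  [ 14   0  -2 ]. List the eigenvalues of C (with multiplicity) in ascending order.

Characteristic polynomial: p(μ) = μ^3 - 19μ - 30 = (μ - 5)(μ + 2)(μ + 3).
Roots (with multiplicity): -3, -2, 5.

-3, -2, 5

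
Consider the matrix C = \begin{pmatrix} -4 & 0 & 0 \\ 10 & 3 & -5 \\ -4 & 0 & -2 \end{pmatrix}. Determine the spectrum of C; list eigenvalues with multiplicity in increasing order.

Characteristic polynomial: p(λ) = λ^3 + 3λ^2 - 10λ - 24 = (λ - 3)(λ + 2)(λ + 4).
Roots (with multiplicity): -4, -2, 3.

-4, -2, 3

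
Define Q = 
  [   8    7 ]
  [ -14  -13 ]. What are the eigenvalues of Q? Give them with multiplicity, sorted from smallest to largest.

-6, 1

Characteristic polynomial: p(s) = s^2 + 5s - 6 = (s - 1)(s + 6).
Roots (with multiplicity): -6, 1.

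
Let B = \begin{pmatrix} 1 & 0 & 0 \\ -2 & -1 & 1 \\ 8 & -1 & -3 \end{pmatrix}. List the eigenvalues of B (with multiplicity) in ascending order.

Characteristic polynomial: p(s) = s^3 + 3s^2 - 4 = (s - 1)(s + 2)^2.
Roots (with multiplicity): -2, -2, 1.

-2, -2, 1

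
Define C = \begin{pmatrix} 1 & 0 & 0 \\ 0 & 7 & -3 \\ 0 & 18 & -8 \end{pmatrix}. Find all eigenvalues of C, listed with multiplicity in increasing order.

Characteristic polynomial: p(λ) = λ^3 - 3λ + 2 = (λ - 1)^2(λ + 2).
Roots (with multiplicity): -2, 1, 1.

-2, 1, 1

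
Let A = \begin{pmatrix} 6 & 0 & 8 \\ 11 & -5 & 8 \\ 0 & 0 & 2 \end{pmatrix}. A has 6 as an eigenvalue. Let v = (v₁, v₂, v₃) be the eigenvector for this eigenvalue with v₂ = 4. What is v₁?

4

A − 6I = [[0, 0, 8], [11, -11, 8], [0, 0, -4]].
Solving (A − 6I)v = 0 gives the eigenspace spanned by (4, 4, 0).
With v₂ = 4, v = (4, 4, 0), so v₁ = 4.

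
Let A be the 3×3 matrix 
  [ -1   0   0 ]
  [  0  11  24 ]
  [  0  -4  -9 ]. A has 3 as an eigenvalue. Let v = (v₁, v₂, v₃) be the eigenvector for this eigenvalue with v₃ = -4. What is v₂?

A − 3I = [[-4, 0, 0], [0, 8, 24], [0, -4, -12]].
Solving (A − 3I)v = 0 gives the eigenspace spanned by (0, 12, -4).
With v₃ = -4, v = (0, 12, -4), so v₂ = 12.

12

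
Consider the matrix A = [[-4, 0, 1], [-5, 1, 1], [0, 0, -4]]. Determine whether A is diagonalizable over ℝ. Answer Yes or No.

No

Characteristic polynomial: p(t) = t^3 + 7t^2 + 8t - 16 = (t - 1)(t + 4)^2.
t = -4 has algebraic multiplicity 2; rank(A + 4I) = 2, so geometric multiplicity = 1.
Geometric multiplicity < algebraic multiplicity, so A is not diagonalizable.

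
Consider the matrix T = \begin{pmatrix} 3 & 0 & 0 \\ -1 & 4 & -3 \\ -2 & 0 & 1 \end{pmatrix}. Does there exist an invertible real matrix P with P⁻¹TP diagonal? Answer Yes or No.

Characteristic polynomial: p(s) = s^3 - 8s^2 + 19s - 12 = (s - 4)(s - 3)(s - 1).
All 3 eigenvalues are distinct, so T is diagonalizable.

Yes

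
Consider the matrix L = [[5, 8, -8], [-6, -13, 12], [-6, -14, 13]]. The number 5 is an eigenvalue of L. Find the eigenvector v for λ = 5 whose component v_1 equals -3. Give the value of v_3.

L − 5I = [[0, 8, -8], [-6, -18, 12], [-6, -14, 8]].
Solving (L − 5I)v = 0 gives the eigenspace spanned by (-3, 3, 3).
With v_1 = -3, v = (-3, 3, 3), so v_3 = 3.

3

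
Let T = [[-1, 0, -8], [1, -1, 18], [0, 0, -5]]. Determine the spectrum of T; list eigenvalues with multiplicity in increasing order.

-5, -1, -1

Characteristic polynomial: p(λ) = λ^3 + 7λ^2 + 11λ + 5 = (λ + 1)^2(λ + 5).
Roots (with multiplicity): -5, -1, -1.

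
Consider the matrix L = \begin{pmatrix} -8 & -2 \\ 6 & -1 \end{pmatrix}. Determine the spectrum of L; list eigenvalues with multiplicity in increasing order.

-5, -4

Characteristic polynomial: p(t) = t^2 + 9t + 20 = (t + 4)(t + 5).
Roots (with multiplicity): -5, -4.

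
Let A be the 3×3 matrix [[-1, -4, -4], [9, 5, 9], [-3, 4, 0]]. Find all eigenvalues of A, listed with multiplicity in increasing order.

-4, 3, 5

Characteristic polynomial: p(μ) = μ^3 - 4μ^2 - 17μ + 60 = (μ - 5)(μ - 3)(μ + 4).
Roots (with multiplicity): -4, 3, 5.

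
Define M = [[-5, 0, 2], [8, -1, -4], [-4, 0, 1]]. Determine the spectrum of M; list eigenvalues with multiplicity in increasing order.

-3, -1, -1

Characteristic polynomial: p(λ) = λ^3 + 5λ^2 + 7λ + 3 = (λ + 1)^2(λ + 3).
Roots (with multiplicity): -3, -1, -1.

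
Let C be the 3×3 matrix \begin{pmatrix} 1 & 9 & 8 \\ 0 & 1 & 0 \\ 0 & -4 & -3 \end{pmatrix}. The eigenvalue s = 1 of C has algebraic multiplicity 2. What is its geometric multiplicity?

1

C − 1I = [[0, 9, 8], [0, 0, 0], [0, -4, -4]].
This matrix has rank 2, so its null space has dimension 3 − 2 = 1.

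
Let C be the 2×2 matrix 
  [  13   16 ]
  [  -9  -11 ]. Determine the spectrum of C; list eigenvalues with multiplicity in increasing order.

1, 1

Characteristic polynomial: p(s) = s^2 - 2s + 1 = (s - 1)^2.
Roots (with multiplicity): 1, 1.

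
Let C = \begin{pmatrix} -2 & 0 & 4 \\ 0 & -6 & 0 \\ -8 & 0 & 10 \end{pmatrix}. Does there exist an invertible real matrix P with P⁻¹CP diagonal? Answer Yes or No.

Characteristic polynomial: p(λ) = λ^3 - 2λ^2 - 36λ + 72 = (λ - 6)(λ - 2)(λ + 6).
All 3 eigenvalues are distinct, so C is diagonalizable.

Yes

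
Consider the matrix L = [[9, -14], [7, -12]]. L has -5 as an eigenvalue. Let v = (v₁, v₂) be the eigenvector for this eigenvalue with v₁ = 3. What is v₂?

L + 5I = [[14, -14], [7, -7]].
Solving (L + 5I)v = 0 gives the eigenspace spanned by (3, 3).
With v₁ = 3, v = (3, 3), so v₂ = 3.

3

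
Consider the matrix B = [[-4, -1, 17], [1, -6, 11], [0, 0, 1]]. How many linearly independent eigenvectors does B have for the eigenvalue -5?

1

B + 5I = [[1, -1, 17], [1, -1, 11], [0, 0, 6]].
This matrix has rank 2, so its null space has dimension 3 − 2 = 1.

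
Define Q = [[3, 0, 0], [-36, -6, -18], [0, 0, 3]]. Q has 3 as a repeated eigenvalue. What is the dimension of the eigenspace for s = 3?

2

Q − 3I = [[0, 0, 0], [-36, -9, -18], [0, 0, 0]].
This matrix has rank 1, so its null space has dimension 3 − 1 = 2.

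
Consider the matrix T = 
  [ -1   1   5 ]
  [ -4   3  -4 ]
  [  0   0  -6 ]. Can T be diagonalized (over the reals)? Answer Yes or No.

No

Characteristic polynomial: p(r) = r^3 + 4r^2 - 11r + 6 = (r - 1)^2(r + 6).
r = 1 has algebraic multiplicity 2; rank(T − 1I) = 2, so geometric multiplicity = 1.
Geometric multiplicity < algebraic multiplicity, so T is not diagonalizable.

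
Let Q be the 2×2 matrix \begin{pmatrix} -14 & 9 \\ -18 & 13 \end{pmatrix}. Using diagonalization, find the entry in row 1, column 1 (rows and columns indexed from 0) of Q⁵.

5173

Characteristic polynomial: r^2 + r - 20 = (r - 4)(r + 5), so the eigenvalues are -5, 4.
r=4: eigenvector (-1, -2).
r=-5: eigenvector (1, 1).
P = [[-1, 1], [-2, 1]], D = diag(4, -5), P⁻¹ = [[1, -1], [2, -1]].
Q⁵ = P·diag(1024, -3125)·P⁻¹ = [[-7274, 4149], [-8298, 5173]].
The requested entry is 5173.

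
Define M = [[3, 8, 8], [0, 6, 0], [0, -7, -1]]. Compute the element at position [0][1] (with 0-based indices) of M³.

Characteristic polynomial: t^3 - 8t^2 + 9t + 18 = (t - 6)(t - 3)(t + 1), so the eigenvalues are -1, 3, 6.
t=3: eigenvector (1, 0, 0).
t=6: eigenvector (0, 1, -1).
t=-1: eigenvector (-2, 0, 1).
P = [[1, 0, -2], [0, 1, 0], [0, -1, 1]], D = diag(3, 6, -1), P⁻¹ = [[1, 2, 2], [0, 1, 0], [0, 1, 1]].
M³ = P·diag(27, 216, -1)·P⁻¹ = [[27, 56, 56], [0, 216, 0], [0, -217, -1]].
The requested entry is 56.

56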